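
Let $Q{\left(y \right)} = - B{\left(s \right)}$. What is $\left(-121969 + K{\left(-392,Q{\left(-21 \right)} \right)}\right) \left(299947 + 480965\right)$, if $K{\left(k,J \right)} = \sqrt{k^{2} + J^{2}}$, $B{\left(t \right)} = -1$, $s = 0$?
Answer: $-95247055728 + 780912 \sqrt{153665} \approx -9.4941 \cdot 10^{10}$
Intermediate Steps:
$Q{\left(y \right)} = 1$ ($Q{\left(y \right)} = \left(-1\right) \left(-1\right) = 1$)
$K{\left(k,J \right)} = \sqrt{J^{2} + k^{2}}$
$\left(-121969 + K{\left(-392,Q{\left(-21 \right)} \right)}\right) \left(299947 + 480965\right) = \left(-121969 + \sqrt{1^{2} + \left(-392\right)^{2}}\right) \left(299947 + 480965\right) = \left(-121969 + \sqrt{1 + 153664}\right) 780912 = \left(-121969 + \sqrt{153665}\right) 780912 = -95247055728 + 780912 \sqrt{153665}$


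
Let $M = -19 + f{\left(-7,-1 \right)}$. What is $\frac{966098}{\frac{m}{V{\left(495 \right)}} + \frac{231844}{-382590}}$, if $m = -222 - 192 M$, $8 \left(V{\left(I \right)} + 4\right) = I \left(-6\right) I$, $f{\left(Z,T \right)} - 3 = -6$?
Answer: $- \frac{67925979806544405}{44137734631} \approx -1.539 \cdot 10^{6}$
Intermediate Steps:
$f{\left(Z,T \right)} = -3$ ($f{\left(Z,T \right)} = 3 - 6 = -3$)
$M = -22$ ($M = -19 - 3 = -22$)
$V{\left(I \right)} = -4 - \frac{3 I^{2}}{4}$ ($V{\left(I \right)} = -4 + \frac{I \left(-6\right) I}{8} = -4 + \frac{- 6 I I}{8} = -4 + \frac{\left(-6\right) I^{2}}{8} = -4 - \frac{3 I^{2}}{4}$)
$m = 4002$ ($m = -222 - -4224 = -222 + 4224 = 4002$)
$\frac{966098}{\frac{m}{V{\left(495 \right)}} + \frac{231844}{-382590}} = \frac{966098}{\frac{4002}{-4 - \frac{3 \cdot 495^{2}}{4}} + \frac{231844}{-382590}} = \frac{966098}{\frac{4002}{-4 - \frac{735075}{4}} + 231844 \left(- \frac{1}{382590}\right)} = \frac{966098}{\frac{4002}{-4 - \frac{735075}{4}} - \frac{115922}{191295}} = \frac{966098}{\frac{4002}{- \frac{735091}{4}} - \frac{115922}{191295}} = \frac{966098}{4002 \left(- \frac{4}{735091}\right) - \frac{115922}{191295}} = \frac{966098}{- \frac{16008}{735091} - \frac{115922}{191295}} = \frac{966098}{- \frac{88275469262}{140619232845}} = 966098 \left(- \frac{140619232845}{88275469262}\right) = - \frac{67925979806544405}{44137734631}$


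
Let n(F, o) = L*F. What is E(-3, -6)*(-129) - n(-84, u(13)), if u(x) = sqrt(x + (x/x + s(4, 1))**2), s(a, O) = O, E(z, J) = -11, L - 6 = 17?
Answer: 3351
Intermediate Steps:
L = 23 (L = 6 + 17 = 23)
u(x) = sqrt(4 + x) (u(x) = sqrt(x + (x/x + 1)**2) = sqrt(x + (1 + 1)**2) = sqrt(x + 2**2) = sqrt(x + 4) = sqrt(4 + x))
n(F, o) = 23*F
E(-3, -6)*(-129) - n(-84, u(13)) = -11*(-129) - 23*(-84) = 1419 - 1*(-1932) = 1419 + 1932 = 3351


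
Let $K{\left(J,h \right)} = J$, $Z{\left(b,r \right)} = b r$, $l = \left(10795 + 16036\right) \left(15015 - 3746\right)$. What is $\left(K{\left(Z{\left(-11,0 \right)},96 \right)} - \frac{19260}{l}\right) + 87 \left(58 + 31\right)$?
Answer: $\frac{2341162148217}{302358539} \approx 7743.0$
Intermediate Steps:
$l = 302358539$ ($l = 26831 \cdot 11269 = 302358539$)
$\left(K{\left(Z{\left(-11,0 \right)},96 \right)} - \frac{19260}{l}\right) + 87 \left(58 + 31\right) = \left(\left(-11\right) 0 - \frac{19260}{302358539}\right) + 87 \left(58 + 31\right) = \left(0 - \frac{19260}{302358539}\right) + 87 \cdot 89 = \left(0 - \frac{19260}{302358539}\right) + 7743 = - \frac{19260}{302358539} + 7743 = \frac{2341162148217}{302358539}$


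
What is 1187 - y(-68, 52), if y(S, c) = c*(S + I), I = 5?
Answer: 4463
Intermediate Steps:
y(S, c) = c*(5 + S) (y(S, c) = c*(S + 5) = c*(5 + S))
1187 - y(-68, 52) = 1187 - 52*(5 - 68) = 1187 - 52*(-63) = 1187 - 1*(-3276) = 1187 + 3276 = 4463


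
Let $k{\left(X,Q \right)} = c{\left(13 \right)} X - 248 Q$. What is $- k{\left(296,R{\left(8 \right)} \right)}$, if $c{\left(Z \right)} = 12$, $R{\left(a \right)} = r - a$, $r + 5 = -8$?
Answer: $-8760$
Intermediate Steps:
$r = -13$ ($r = -5 - 8 = -13$)
$R{\left(a \right)} = -13 - a$
$k{\left(X,Q \right)} = - 248 Q + 12 X$ ($k{\left(X,Q \right)} = 12 X - 248 Q = - 248 Q + 12 X$)
$- k{\left(296,R{\left(8 \right)} \right)} = - (- 248 \left(-13 - 8\right) + 12 \cdot 296) = - (- 248 \left(-13 - 8\right) + 3552) = - (\left(-248\right) \left(-21\right) + 3552) = - (5208 + 3552) = \left(-1\right) 8760 = -8760$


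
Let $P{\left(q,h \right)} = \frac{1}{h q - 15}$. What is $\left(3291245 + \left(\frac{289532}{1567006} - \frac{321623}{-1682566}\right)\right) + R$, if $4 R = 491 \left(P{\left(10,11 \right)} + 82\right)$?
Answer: $\frac{43521050039150488401}{13182955086980} \approx 3.3013 \cdot 10^{6}$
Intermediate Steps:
$P{\left(q,h \right)} = \frac{1}{-15 + h q}$
$R = \frac{3825381}{380}$ ($R = \frac{491 \left(\frac{1}{-15 + 11 \cdot 10} + 82\right)}{4} = \frac{491 \left(\frac{1}{-15 + 110} + 82\right)}{4} = \frac{491 \left(\frac{1}{95} + 82\right)}{4} = \frac{491 \cdot \frac{7791}{95}}{4} = \frac{1}{4} \cdot \frac{3825381}{95} = \frac{3825381}{380} \approx 10067.0$)
$\left(3291245 + \left(\frac{289532}{1567006} - \frac{321623}{-1682566}\right)\right) + R = \left(3291245 + \left(\frac{289532}{1567006} - \frac{321623}{-1682566}\right)\right) + \frac{3825381}{380} = \left(3291245 + \left(289532 \cdot \frac{1}{1567006} - - \frac{321623}{1682566}\right)\right) + \frac{3825381}{380} = \left(3291245 + \left(\frac{144766}{783503} + \frac{321623}{1682566}\right)\right) + \frac{3825381}{380} = \left(3291245 + \frac{495570934925}{1318295508698}\right) + \frac{3825381}{380} = \frac{4338833997095683935}{1318295508698} + \frac{3825381}{380} = \frac{43521050039150488401}{13182955086980}$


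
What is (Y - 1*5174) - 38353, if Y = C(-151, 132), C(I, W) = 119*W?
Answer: -27819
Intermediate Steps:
Y = 15708 (Y = 119*132 = 15708)
(Y - 1*5174) - 38353 = (15708 - 1*5174) - 38353 = (15708 - 5174) - 38353 = 10534 - 38353 = -27819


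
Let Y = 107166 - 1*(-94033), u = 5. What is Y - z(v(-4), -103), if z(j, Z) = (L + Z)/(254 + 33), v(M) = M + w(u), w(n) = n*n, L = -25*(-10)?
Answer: 8249138/41 ≈ 2.0120e+5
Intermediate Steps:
L = 250
w(n) = n²
Y = 201199 (Y = 107166 + 94033 = 201199)
v(M) = 25 + M (v(M) = M + 5² = M + 25 = 25 + M)
z(j, Z) = 250/287 + Z/287 (z(j, Z) = (250 + Z)/(254 + 33) = (250 + Z)/287 = (250 + Z)*(1/287) = 250/287 + Z/287)
Y - z(v(-4), -103) = 201199 - (250/287 + (1/287)*(-103)) = 201199 - (250/287 - 103/287) = 201199 - 1*21/41 = 201199 - 21/41 = 8249138/41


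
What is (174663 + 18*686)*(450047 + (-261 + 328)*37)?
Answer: 84627339786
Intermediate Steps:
(174663 + 18*686)*(450047 + (-261 + 328)*37) = (174663 + 12348)*(450047 + 67*37) = 187011*(450047 + 2479) = 187011*452526 = 84627339786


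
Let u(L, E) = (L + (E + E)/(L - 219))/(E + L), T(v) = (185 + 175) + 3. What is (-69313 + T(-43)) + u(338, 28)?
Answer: -71500191/1037 ≈ -68949.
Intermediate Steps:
T(v) = 363 (T(v) = 360 + 3 = 363)
u(L, E) = (L + 2*E/(-219 + L))/(E + L) (u(L, E) = (L + (2*E)/(-219 + L))/(E + L) = (L + 2*E/(-219 + L))/(E + L))
(-69313 + T(-43)) + u(338, 28) = (-69313 + 363) + (338² - 219*338 + 2*28)/(338² - 219*28 - 219*338 + 28*338) = -68950 + (114244 - 74022 + 56)/(114244 - 6132 - 74022 + 9464) = -68950 + 40278/43554 = -68950 + (1/43554)*40278 = -68950 + 959/1037 = -71500191/1037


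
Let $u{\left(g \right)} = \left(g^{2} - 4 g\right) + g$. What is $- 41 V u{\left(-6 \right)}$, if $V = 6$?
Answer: $-13284$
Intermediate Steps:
$u{\left(g \right)} = g^{2} - 3 g$
$- 41 V u{\left(-6 \right)} = \left(-41\right) 6 \left(- 6 \left(-3 - 6\right)\right) = - 246 \left(\left(-6\right) \left(-9\right)\right) = \left(-246\right) 54 = -13284$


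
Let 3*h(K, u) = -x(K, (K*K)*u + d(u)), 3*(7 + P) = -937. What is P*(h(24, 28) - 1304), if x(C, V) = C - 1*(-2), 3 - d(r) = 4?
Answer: 3772604/9 ≈ 4.1918e+5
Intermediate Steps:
P = -958/3 (P = -7 + (1/3)*(-937) = -7 - 937/3 = -958/3 ≈ -319.33)
d(r) = -1 (d(r) = 3 - 1*4 = 3 - 4 = -1)
x(C, V) = 2 + C (x(C, V) = C + 2 = 2 + C)
h(K, u) = -2/3 - K/3 (h(K, u) = (-(2 + K))/3 = (-2 - K)/3 = -2/3 - K/3)
P*(h(24, 28) - 1304) = -958*((-2/3 - 1/3*24) - 1304)/3 = -958*((-2/3 - 8) - 1304)/3 = -958*(-26/3 - 1304)/3 = -958/3*(-3938/3) = 3772604/9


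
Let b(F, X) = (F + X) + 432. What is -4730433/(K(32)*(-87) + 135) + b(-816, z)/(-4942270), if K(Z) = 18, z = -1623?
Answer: 7793026658309/2357462790 ≈ 3305.7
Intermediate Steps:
b(F, X) = 432 + F + X
-4730433/(K(32)*(-87) + 135) + b(-816, z)/(-4942270) = -4730433/(18*(-87) + 135) + (432 - 816 - 1623)/(-4942270) = -4730433/(-1566 + 135) - 2007*(-1/4942270) = -4730433/(-1431) + 2007/4942270 = -4730433*(-1/1431) + 2007/4942270 = 1576811/477 + 2007/4942270 = 7793026658309/2357462790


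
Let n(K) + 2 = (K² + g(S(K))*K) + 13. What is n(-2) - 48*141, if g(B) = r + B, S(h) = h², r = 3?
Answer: -6767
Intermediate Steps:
g(B) = 3 + B
n(K) = 11 + K² + K*(3 + K²) (n(K) = -2 + ((K² + (3 + K²)*K) + 13) = -2 + ((K² + K*(3 + K²)) + 13) = -2 + (13 + K² + K*(3 + K²)) = 11 + K² + K*(3 + K²))
n(-2) - 48*141 = (11 + (-2)² - 2*(3 + (-2)²)) - 48*141 = (11 + 4 - 2*(3 + 4)) - 6768 = (11 + 4 - 2*7) - 6768 = (11 + 4 - 14) - 6768 = 1 - 6768 = -6767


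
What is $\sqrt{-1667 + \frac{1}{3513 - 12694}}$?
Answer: $\frac{2 i \sqrt{35128176942}}{9181} \approx 40.829 i$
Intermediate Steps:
$\sqrt{-1667 + \frac{1}{3513 - 12694}} = \sqrt{-1667 + \frac{1}{-9181}} = \sqrt{-1667 - \frac{1}{9181}} = \sqrt{- \frac{15304728}{9181}} = \frac{2 i \sqrt{35128176942}}{9181}$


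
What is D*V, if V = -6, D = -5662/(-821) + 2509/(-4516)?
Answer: -70529109/1853818 ≈ -38.045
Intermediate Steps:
D = 23509703/3707636 (D = -5662*(-1/821) + 2509*(-1/4516) = 5662/821 - 2509/4516 = 23509703/3707636 ≈ 6.3409)
D*V = (23509703/3707636)*(-6) = -70529109/1853818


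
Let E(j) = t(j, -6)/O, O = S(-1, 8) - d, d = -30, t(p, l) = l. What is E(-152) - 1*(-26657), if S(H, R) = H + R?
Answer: 986303/37 ≈ 26657.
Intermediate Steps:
O = 37 (O = (-1 + 8) - 1*(-30) = 7 + 30 = 37)
E(j) = -6/37
E(-152) - 1*(-26657) = -6/37 - 1*(-26657) = -6/37 + 26657 = 986303/37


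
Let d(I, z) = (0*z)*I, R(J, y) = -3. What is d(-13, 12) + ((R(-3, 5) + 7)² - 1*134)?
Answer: -118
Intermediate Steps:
d(I, z) = 0 (d(I, z) = 0*I = 0)
d(-13, 12) + ((R(-3, 5) + 7)² - 1*134) = 0 + ((-3 + 7)² - 1*134) = 0 + (4² - 134) = 0 + (16 - 134) = 0 - 118 = -118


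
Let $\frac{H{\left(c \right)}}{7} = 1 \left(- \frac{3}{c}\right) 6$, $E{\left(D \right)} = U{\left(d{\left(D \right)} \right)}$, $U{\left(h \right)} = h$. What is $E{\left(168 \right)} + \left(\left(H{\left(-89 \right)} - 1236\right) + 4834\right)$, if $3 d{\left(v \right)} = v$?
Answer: $\frac{325332}{89} \approx 3655.4$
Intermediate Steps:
$d{\left(v \right)} = \frac{v}{3}$
$E{\left(D \right)} = \frac{D}{3}$
$H{\left(c \right)} = - \frac{126}{c}$ ($H{\left(c \right)} = 7 \cdot 1 \left(- \frac{3}{c}\right) 6 = 7 - \frac{3}{c} 6 = 7 \left(- \frac{18}{c}\right) = - \frac{126}{c}$)
$E{\left(168 \right)} + \left(\left(H{\left(-89 \right)} - 1236\right) + 4834\right) = \frac{1}{3} \cdot 168 + \left(\left(- \frac{126}{-89} - 1236\right) + 4834\right) = 56 + \left(\left(\left(-126\right) \left(- \frac{1}{89}\right) - 1236\right) + 4834\right) = 56 + \left(\left(\frac{126}{89} - 1236\right) + 4834\right) = 56 + \left(- \frac{109878}{89} + 4834\right) = 56 + \frac{320348}{89} = \frac{325332}{89}$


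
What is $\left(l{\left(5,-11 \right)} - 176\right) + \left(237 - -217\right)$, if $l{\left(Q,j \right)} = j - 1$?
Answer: $266$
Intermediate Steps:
$l{\left(Q,j \right)} = -1 + j$
$\left(l{\left(5,-11 \right)} - 176\right) + \left(237 - -217\right) = \left(\left(-1 - 11\right) - 176\right) + \left(237 - -217\right) = \left(-12 - 176\right) + \left(237 + 217\right) = -188 + 454 = 266$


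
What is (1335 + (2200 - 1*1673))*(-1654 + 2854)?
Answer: 2234400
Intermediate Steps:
(1335 + (2200 - 1*1673))*(-1654 + 2854) = (1335 + (2200 - 1673))*1200 = (1335 + 527)*1200 = 1862*1200 = 2234400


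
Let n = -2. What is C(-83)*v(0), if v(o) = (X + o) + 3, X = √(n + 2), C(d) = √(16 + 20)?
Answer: 18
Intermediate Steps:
C(d) = 6 (C(d) = √36 = 6)
X = 0 (X = √(-2 + 2) = √0 = 0)
v(o) = 3 + o (v(o) = (0 + o) + 3 = o + 3 = 3 + o)
C(-83)*v(0) = 6*(3 + 0) = 6*3 = 18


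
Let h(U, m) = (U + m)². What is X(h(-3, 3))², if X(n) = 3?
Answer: 9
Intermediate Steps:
X(h(-3, 3))² = 3² = 9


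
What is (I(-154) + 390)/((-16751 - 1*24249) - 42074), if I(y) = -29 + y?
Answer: -207/83074 ≈ -0.0024918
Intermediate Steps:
(I(-154) + 390)/((-16751 - 1*24249) - 42074) = ((-29 - 154) + 390)/((-16751 - 1*24249) - 42074) = (-183 + 390)/((-16751 - 24249) - 42074) = 207/(-41000 - 42074) = 207/(-83074) = 207*(-1/83074) = -207/83074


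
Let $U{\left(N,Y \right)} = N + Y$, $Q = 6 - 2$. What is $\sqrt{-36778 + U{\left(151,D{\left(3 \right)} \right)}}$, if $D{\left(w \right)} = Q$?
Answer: $i \sqrt{36623} \approx 191.37 i$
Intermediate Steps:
$Q = 4$
$D{\left(w \right)} = 4$
$\sqrt{-36778 + U{\left(151,D{\left(3 \right)} \right)}} = \sqrt{-36778 + \left(151 + 4\right)} = \sqrt{-36778 + 155} = \sqrt{-36623} = i \sqrt{36623}$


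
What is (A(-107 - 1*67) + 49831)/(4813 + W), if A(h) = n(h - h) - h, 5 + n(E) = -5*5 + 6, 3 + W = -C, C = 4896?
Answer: -49981/86 ≈ -581.17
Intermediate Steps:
W = -4899 (W = -3 - 1*4896 = -3 - 4896 = -4899)
n(E) = -24 (n(E) = -5 + (-5*5 + 6) = -5 + (-25 + 6) = -5 - 19 = -24)
A(h) = -24 - h
(A(-107 - 1*67) + 49831)/(4813 + W) = ((-24 - (-107 - 1*67)) + 49831)/(4813 - 4899) = ((-24 - (-107 - 67)) + 49831)/(-86) = ((-24 - 1*(-174)) + 49831)*(-1/86) = ((-24 + 174) + 49831)*(-1/86) = (150 + 49831)*(-1/86) = 49981*(-1/86) = -49981/86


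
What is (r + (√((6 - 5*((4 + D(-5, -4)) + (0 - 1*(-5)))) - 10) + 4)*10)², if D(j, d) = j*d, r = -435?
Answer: 141125 - 7900*I*√149 ≈ 1.4113e+5 - 96432.0*I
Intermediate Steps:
D(j, d) = d*j
(r + (√((6 - 5*((4 + D(-5, -4)) + (0 - 1*(-5)))) - 10) + 4)*10)² = (-435 + (√((6 - 5*((4 - 4*(-5)) + (0 - 1*(-5)))) - 10) + 4)*10)² = (-435 + (√((6 - 5*((4 + 20) + (0 + 5))) - 10) + 4)*10)² = (-435 + (√((6 - 5*(24 + 5)) - 10) + 4)*10)² = (-435 + (√((6 - 5*29) - 10) + 4)*10)² = (-435 + (√((6 - 145) - 10) + 4)*10)² = (-435 + (√(-139 - 10) + 4)*10)² = (-435 + (√(-149) + 4)*10)² = (-435 + (I*√149 + 4)*10)² = (-435 + (4 + I*√149)*10)² = (-435 + (40 + 10*I*√149))² = (-395 + 10*I*√149)²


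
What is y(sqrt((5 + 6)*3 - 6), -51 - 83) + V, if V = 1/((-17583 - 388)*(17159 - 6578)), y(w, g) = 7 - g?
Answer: 26811312290/190151151 ≈ 141.00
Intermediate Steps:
V = -1/190151151 (V = 1/(-17971*10581) = 1/(-190151151) = -1/190151151 ≈ -5.2590e-9)
y(sqrt((5 + 6)*3 - 6), -51 - 83) + V = (7 - (-51 - 83)) - 1/190151151 = (7 - 1*(-134)) - 1/190151151 = (7 + 134) - 1/190151151 = 141 - 1/190151151 = 26811312290/190151151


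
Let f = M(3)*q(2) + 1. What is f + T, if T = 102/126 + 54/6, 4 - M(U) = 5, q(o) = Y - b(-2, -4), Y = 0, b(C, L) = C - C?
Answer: 227/21 ≈ 10.810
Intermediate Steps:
b(C, L) = 0
q(o) = 0 (q(o) = 0 - 1*0 = 0 + 0 = 0)
M(U) = -1 (M(U) = 4 - 1*5 = 4 - 5 = -1)
T = 206/21 (T = 102*(1/126) + 54*(⅙) = 17/21 + 9 = 206/21 ≈ 9.8095)
f = 1 (f = -1*0 + 1 = 0 + 1 = 1)
f + T = 1 + 206/21 = 227/21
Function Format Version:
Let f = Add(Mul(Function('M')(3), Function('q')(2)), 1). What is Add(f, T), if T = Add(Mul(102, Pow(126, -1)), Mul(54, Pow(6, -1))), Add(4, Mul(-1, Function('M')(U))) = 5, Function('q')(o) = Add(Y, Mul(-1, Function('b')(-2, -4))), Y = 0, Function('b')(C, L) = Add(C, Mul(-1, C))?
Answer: Rational(227, 21) ≈ 10.810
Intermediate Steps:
Function('b')(C, L) = 0
Function('q')(o) = 0 (Function('q')(o) = Add(0, Mul(-1, 0)) = Add(0, 0) = 0)
Function('M')(U) = -1 (Function('M')(U) = Add(4, Mul(-1, 5)) = Add(4, -5) = -1)
T = Rational(206, 21) (T = Add(Mul(102, Rational(1, 126)), Mul(54, Rational(1, 6))) = Add(Rational(17, 21), 9) = Rational(206, 21) ≈ 9.8095)
f = 1 (f = Add(Mul(-1, 0), 1) = Add(0, 1) = 1)
Add(f, T) = Add(1, Rational(206, 21)) = Rational(227, 21)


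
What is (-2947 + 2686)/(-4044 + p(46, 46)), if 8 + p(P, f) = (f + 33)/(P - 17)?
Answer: 2523/39143 ≈ 0.064456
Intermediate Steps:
p(P, f) = -8 + (33 + f)/(-17 + P) (p(P, f) = -8 + (f + 33)/(P - 17) = -8 + (33 + f)/(-17 + P))
(-2947 + 2686)/(-4044 + p(46, 46)) = (-2947 + 2686)/(-4044 + (169 + 46 - 8*46)/(-17 + 46)) = -261/(-4044 + (169 + 46 - 368)/29) = -261/(-4044 + (1/29)*(-153)) = -261/(-4044 - 153/29) = -261/(-117429/29) = -261*(-29/117429) = 2523/39143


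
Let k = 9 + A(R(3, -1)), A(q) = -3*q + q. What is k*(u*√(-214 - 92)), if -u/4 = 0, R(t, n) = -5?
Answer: 0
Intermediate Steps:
u = 0 (u = -4*0 = 0)
A(q) = -2*q
k = 19 (k = 9 - 2*(-5) = 9 + 10 = 19)
k*(u*√(-214 - 92)) = 19*(0*√(-214 - 92)) = 19*(0*√(-306)) = 19*(0*(3*I*√34)) = 19*0 = 0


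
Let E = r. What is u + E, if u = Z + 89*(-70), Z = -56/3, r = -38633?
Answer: -134645/3 ≈ -44882.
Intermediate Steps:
Z = -56/3 (Z = -56*⅓ = -56/3 ≈ -18.667)
E = -38633
u = -18746/3 (u = -56/3 + 89*(-70) = -56/3 - 6230 = -18746/3 ≈ -6248.7)
u + E = -18746/3 - 38633 = -134645/3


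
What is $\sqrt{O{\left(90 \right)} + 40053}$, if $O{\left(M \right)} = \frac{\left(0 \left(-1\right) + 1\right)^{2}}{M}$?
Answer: $\frac{\sqrt{36047710}}{30} \approx 200.13$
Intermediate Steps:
$O{\left(M \right)} = \frac{1}{M}$ ($O{\left(M \right)} = \frac{\left(0 + 1\right)^{2}}{M} = \frac{1^{2}}{M} = 1 \frac{1}{M} = \frac{1}{M}$)
$\sqrt{O{\left(90 \right)} + 40053} = \sqrt{\frac{1}{90} + 40053} = \sqrt{\frac{3604771}{90}} = \frac{\sqrt{36047710}}{30}$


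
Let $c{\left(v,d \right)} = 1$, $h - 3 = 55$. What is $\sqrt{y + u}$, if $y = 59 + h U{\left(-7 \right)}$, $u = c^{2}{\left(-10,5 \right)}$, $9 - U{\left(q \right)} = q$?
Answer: $2 \sqrt{247} \approx 31.432$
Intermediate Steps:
$h = 58$ ($h = 3 + 55 = 58$)
$U{\left(q \right)} = 9 - q$
$u = 1$ ($u = 1^{2} = 1$)
$y = 987$ ($y = 59 + 58 \left(9 - -7\right) = 59 + 58 \left(9 + 7\right) = 59 + 58 \cdot 16 = 59 + 928 = 987$)
$\sqrt{y + u} = \sqrt{987 + 1} = \sqrt{988} = 2 \sqrt{247}$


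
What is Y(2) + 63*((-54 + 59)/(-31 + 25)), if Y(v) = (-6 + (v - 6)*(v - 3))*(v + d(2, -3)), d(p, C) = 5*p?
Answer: -153/2 ≈ -76.500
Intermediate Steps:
Y(v) = (-6 + (-6 + v)*(-3 + v))*(10 + v) (Y(v) = (-6 + (v - 6)*(v - 3))*(v + 5*2) = (-6 + (-6 + v)*(-3 + v))*(v + 10) = (-6 + (-6 + v)*(-3 + v))*(10 + v))
Y(2) + 63*((-54 + 59)/(-31 + 25)) = (120 + 2² + 2³ - 78*2) + 63*((-54 + 59)/(-31 + 25)) = (120 + 4 + 8 - 156) + 63*(5/(-6)) = -24 + 63*(5*(-⅙)) = -24 + 63*(-⅚) = -24 - 105/2 = -153/2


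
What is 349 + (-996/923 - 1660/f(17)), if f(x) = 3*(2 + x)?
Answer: 16772287/52611 ≈ 318.80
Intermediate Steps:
f(x) = 6 + 3*x
349 + (-996/923 - 1660/f(17)) = 349 + (-996/923 - 1660/(6 + 3*17)) = 349 + (-996*1/923 - 1660/(6 + 51)) = 349 + (-996/923 - 1660/57) = 349 - 1588952/52611 = 16772287/52611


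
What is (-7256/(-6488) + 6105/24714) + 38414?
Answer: 256653747703/6681018 ≈ 38415.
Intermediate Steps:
(-7256/(-6488) + 6105/24714) + 38414 = (-7256*(-1/6488) + 6105*(1/24714)) + 38414 = (907/811 + 2035/8238) + 38414 = 9122251/6681018 + 38414 = 256653747703/6681018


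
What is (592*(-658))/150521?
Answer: -55648/21503 ≈ -2.5879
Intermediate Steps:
(592*(-658))/150521 = -389536*1/150521 = -55648/21503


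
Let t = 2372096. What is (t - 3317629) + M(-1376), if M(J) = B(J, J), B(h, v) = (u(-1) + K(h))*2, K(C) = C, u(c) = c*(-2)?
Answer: -948281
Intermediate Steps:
u(c) = -2*c
B(h, v) = 4 + 2*h (B(h, v) = (-2*(-1) + h)*2 = (2 + h)*2 = 4 + 2*h)
M(J) = 4 + 2*J
(t - 3317629) + M(-1376) = (2372096 - 3317629) + (4 + 2*(-1376)) = -945533 + (4 - 2752) = -945533 - 2748 = -948281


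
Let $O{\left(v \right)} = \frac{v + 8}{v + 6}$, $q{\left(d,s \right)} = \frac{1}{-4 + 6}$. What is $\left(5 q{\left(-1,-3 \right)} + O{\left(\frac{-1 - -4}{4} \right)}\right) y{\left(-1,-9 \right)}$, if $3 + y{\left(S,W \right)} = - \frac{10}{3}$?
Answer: $- \frac{3895}{162} \approx -24.043$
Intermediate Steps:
$q{\left(d,s \right)} = \frac{1}{2}$
$O{\left(v \right)} = \frac{8 + v}{6 + v}$
$y{\left(S,W \right)} = - \frac{19}{3}$ ($y{\left(S,W \right)} = -3 - \frac{10}{3} = - \frac{19}{3}$)
$\left(5 q{\left(-1,-3 \right)} + O{\left(\frac{-1 - -4}{4} \right)}\right) y{\left(-1,-9 \right)} = \left(5 \cdot \frac{1}{2} + \frac{8 + \frac{-1 - -4}{4}}{6 + \frac{-1 - -4}{4}}\right) \left(- \frac{19}{3}\right) = \left(\frac{5}{2} + \frac{8 + \left(-1 + 4\right) \frac{1}{4}}{6 + \left(-1 + 4\right) \frac{1}{4}}\right) \left(- \frac{19}{3}\right) = \left(\frac{5}{2} + \frac{8 + 3 \cdot \frac{1}{4}}{6 + 3 \cdot \frac{1}{4}}\right) \left(- \frac{19}{3}\right) = \left(\frac{5}{2} + \frac{8 + \frac{3}{4}}{6 + \frac{3}{4}}\right) \left(- \frac{19}{3}\right) = \left(\frac{5}{2} + \frac{1}{\frac{27}{4}} \cdot \frac{35}{4}\right) \left(- \frac{19}{3}\right) = \left(\frac{5}{2} + \frac{4}{27} \cdot \frac{35}{4}\right) \left(- \frac{19}{3}\right) = \left(\frac{5}{2} + \frac{35}{27}\right) \left(- \frac{19}{3}\right) = \frac{205}{54} \left(- \frac{19}{3}\right) = - \frac{3895}{162}$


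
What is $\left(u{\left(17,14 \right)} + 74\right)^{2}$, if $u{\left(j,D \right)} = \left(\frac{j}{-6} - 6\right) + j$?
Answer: $\frac{243049}{36} \approx 6751.4$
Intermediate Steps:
$u{\left(j,D \right)} = -6 + \frac{5 j}{6}$ ($u{\left(j,D \right)} = \left(j \left(- \frac{1}{6}\right) - 6\right) + j = \left(- \frac{j}{6} - 6\right) + j = \left(-6 - \frac{j}{6}\right) + j = -6 + \frac{5 j}{6}$)
$\left(u{\left(17,14 \right)} + 74\right)^{2} = \left(\left(-6 + \frac{5}{6} \cdot 17\right) + 74\right)^{2} = \left(\left(-6 + \frac{85}{6}\right) + 74\right)^{2} = \left(\frac{49}{6} + 74\right)^{2} = \left(\frac{493}{6}\right)^{2} = \frac{243049}{36}$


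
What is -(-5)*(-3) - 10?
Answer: -25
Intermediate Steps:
-(-5)*(-3) - 10 = -5*3 - 10 = -15 - 10 = -25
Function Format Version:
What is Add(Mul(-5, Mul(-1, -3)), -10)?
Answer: -25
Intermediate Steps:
Add(Mul(-5, Mul(-1, -3)), -10) = Add(Mul(-5, 3), -10) = Add(-15, -10) = -25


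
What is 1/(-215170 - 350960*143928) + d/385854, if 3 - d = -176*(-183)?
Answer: -437354413064509/5240023278179760 ≈ -0.083464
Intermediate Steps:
d = -32205 (d = 3 - (-176)*(-183) = 3 - 1*32208 = 3 - 32208 = -32205)
1/(-215170 - 350960*143928) + d/385854 = 1/(-215170 - 350960*143928) - 32205/385854 = (1/143928)/(-566130) - 32205*1/385854 = -1/566130*1/143928 - 10735/128618 = -1/81481958640 - 10735/128618 = -437354413064509/5240023278179760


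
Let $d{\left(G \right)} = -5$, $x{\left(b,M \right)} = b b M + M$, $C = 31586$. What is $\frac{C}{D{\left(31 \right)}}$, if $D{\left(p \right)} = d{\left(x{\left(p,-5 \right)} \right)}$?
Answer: $- \frac{31586}{5} \approx -6317.2$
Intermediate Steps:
$x{\left(b,M \right)} = M + M b^{2}$ ($x{\left(b,M \right)} = b^{2} M + M = M b^{2} + M = M + M b^{2}$)
$D{\left(p \right)} = -5$
$\frac{C}{D{\left(31 \right)}} = \frac{31586}{-5} = 31586 \left(- \frac{1}{5}\right) = - \frac{31586}{5}$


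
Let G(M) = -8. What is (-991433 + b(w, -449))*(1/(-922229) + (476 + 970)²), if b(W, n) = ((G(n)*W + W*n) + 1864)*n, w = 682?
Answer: 266324259158269762091/922229 ≈ 2.8878e+14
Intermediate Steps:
b(W, n) = n*(1864 - 8*W + W*n) (b(W, n) = ((-8*W + W*n) + 1864)*n = (1864 - 8*W + W*n)*n = n*(1864 - 8*W + W*n))
(-991433 + b(w, -449))*(1/(-922229) + (476 + 970)²) = (-991433 - 449*(1864 - 8*682 + 682*(-449)))*(1/(-922229) + (476 + 970)²) = (-991433 - 449*(1864 - 5456 - 306218))*(-1/922229 + 1446²) = (-991433 - 449*(-309810))*(-1/922229 + 2090916) = (-991433 + 139104690)*(1928303371763/922229) = 138113257*(1928303371763/922229) = 266324259158269762091/922229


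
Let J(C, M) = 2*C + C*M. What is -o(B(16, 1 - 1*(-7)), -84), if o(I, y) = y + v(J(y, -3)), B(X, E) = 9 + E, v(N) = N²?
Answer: -6972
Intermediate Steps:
o(I, y) = y + y² (o(I, y) = y + (y*(2 - 3))² = y + (y*(-1))² = y + (-y)² = y + y²)
-o(B(16, 1 - 1*(-7)), -84) = -(-84)*(1 - 84) = -(-84)*(-83) = -1*6972 = -6972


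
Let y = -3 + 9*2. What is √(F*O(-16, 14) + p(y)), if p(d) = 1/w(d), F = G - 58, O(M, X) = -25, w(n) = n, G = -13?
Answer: √399390/15 ≈ 42.132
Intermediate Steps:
F = -71 (F = -13 - 58 = -71)
y = 15 (y = -3 + 18 = 15)
p(d) = 1/d
√(F*O(-16, 14) + p(y)) = √(-71*(-25) + 1/15) = √(1775 + 1/15) = √(26626/15) = √399390/15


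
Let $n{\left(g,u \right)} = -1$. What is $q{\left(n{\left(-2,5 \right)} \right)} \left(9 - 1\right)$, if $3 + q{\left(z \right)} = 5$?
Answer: $16$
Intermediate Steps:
$q{\left(z \right)} = 2$ ($q{\left(z \right)} = -3 + 5 = 2$)
$q{\left(n{\left(-2,5 \right)} \right)} \left(9 - 1\right) = 2 \left(9 - 1\right) = 2 \cdot 8 = 16$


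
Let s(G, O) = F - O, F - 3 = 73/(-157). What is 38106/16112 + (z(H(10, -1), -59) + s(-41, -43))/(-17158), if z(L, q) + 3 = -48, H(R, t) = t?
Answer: 25665998883/10850650568 ≈ 2.3654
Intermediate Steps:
F = 398/157 (F = 3 + 73/(-157) = 3 + 73*(-1/157) = 3 - 73/157 = 398/157 ≈ 2.5350)
z(L, q) = -51 (z(L, q) = -3 - 48 = -51)
s(G, O) = 398/157 - O
38106/16112 + (z(H(10, -1), -59) + s(-41, -43))/(-17158) = 38106/16112 + (-51 + (398/157 - 1*(-43)))/(-17158) = 38106*(1/16112) + (-51 + (398/157 + 43))*(-1/17158) = 19053/8056 + (-51 + 7149/157)*(-1/17158) = 19053/8056 - 858/157*(-1/17158) = 19053/8056 + 429/1346903 = 25665998883/10850650568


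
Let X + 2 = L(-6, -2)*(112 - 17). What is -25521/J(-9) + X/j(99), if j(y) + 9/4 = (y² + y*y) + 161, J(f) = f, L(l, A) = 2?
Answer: 672421057/237129 ≈ 2835.7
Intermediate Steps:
j(y) = 635/4 + 2*y² (j(y) = -9/4 + ((y² + y*y) + 161) = -9/4 + ((y² + y²) + 161) = -9/4 + (2*y² + 161) = -9/4 + (161 + 2*y²) = 635/4 + 2*y²)
X = 188 (X = -2 + 2*(112 - 17) = -2 + 2*95 = -2 + 190 = 188)
-25521/J(-9) + X/j(99) = -25521/(-9) + 188/(635/4 + 2*99²) = -25521*(-⅑) + 188/(635/4 + 2*9801) = 8507/3 + 188/(635/4 + 19602) = 8507/3 + 188/(79043/4) = 8507/3 + 188*(4/79043) = 8507/3 + 752/79043 = 672421057/237129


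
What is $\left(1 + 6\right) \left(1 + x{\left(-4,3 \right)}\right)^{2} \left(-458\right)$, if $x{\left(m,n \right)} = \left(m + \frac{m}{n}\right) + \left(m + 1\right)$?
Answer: $- \frac{1551704}{9} \approx -1.7241 \cdot 10^{5}$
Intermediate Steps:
$x{\left(m,n \right)} = 1 + 2 m + \frac{m}{n}$ ($x{\left(m,n \right)} = \left(m + \frac{m}{n}\right) + \left(1 + m\right) = 1 + 2 m + \frac{m}{n}$)
$\left(1 + 6\right) \left(1 + x{\left(-4,3 \right)}\right)^{2} \left(-458\right) = \left(1 + 6\right) \left(1 + \left(1 + 2 \left(-4\right) - \frac{4}{3}\right)\right)^{2} \left(-458\right) = 7 \left(1 - \frac{25}{3}\right)^{2} \left(-458\right) = 7 \left(- \frac{22}{3}\right)^{2} \left(-458\right) = 7 \cdot \frac{484}{9} \left(-458\right) = \frac{3388}{9} \left(-458\right) = - \frac{1551704}{9}$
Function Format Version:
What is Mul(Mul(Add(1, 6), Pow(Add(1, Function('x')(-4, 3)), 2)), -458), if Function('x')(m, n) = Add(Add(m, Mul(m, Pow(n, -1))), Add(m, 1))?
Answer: Rational(-1551704, 9) ≈ -1.7241e+5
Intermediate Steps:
Function('x')(m, n) = Add(1, Mul(2, m), Mul(m, Pow(n, -1))) (Function('x')(m, n) = Add(Add(m, Mul(m, Pow(n, -1))), Add(1, m)) = Add(1, Mul(2, m), Mul(m, Pow(n, -1))))
Mul(Mul(Add(1, 6), Pow(Add(1, Function('x')(-4, 3)), 2)), -458) = Mul(Mul(Add(1, 6), Pow(Add(1, Add(1, Mul(2, -4), Mul(-4, Pow(3, -1)))), 2)), -458) = Mul(Mul(7, Pow(Add(1, Add(1, -8, Mul(-4, Rational(1, 3)))), 2)), -458) = Mul(Mul(7, Pow(Add(1, Add(1, -8, Rational(-4, 3))), 2)), -458) = Mul(Mul(7, Pow(Add(1, Rational(-25, 3)), 2)), -458) = Mul(Mul(7, Pow(Rational(-22, 3), 2)), -458) = Mul(Mul(7, Rational(484, 9)), -458) = Mul(Rational(3388, 9), -458) = Rational(-1551704, 9)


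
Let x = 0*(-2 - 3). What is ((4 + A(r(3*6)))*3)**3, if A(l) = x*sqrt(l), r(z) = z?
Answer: 1728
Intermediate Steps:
x = 0 (x = 0*(-5) = 0)
A(l) = 0 (A(l) = 0*sqrt(l) = 0)
((4 + A(r(3*6)))*3)**3 = ((4 + 0)*3)**3 = (4*3)**3 = 12**3 = 1728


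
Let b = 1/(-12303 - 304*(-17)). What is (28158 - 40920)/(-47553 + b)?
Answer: 45528435/169645328 ≈ 0.26837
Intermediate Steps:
b = -1/7135 (b = 1/(-12303 + 5168) = 1/(-7135) = -1/7135 ≈ -0.00014015)
(28158 - 40920)/(-47553 + b) = (28158 - 40920)/(-47553 - 1/7135) = -12762/(-339290656/7135) = -12762*(-7135/339290656) = 45528435/169645328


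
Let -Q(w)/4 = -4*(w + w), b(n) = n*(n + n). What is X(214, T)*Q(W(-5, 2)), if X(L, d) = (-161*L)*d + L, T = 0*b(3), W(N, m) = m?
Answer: 13696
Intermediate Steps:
b(n) = 2*n² (b(n) = n*(2*n) = 2*n²)
Q(w) = 32*w (Q(w) = -(-16)*(w + w) = -(-16)*2*w = -(-32)*w = 32*w)
T = 0 (T = 0*(2*3²) = 0*(2*9) = 0*18 = 0)
X(L, d) = L - 161*L*d (X(L, d) = -161*L*d + L = L - 161*L*d)
X(214, T)*Q(W(-5, 2)) = (214*(1 - 161*0))*(32*2) = (214*(1 + 0))*64 = (214*1)*64 = 214*64 = 13696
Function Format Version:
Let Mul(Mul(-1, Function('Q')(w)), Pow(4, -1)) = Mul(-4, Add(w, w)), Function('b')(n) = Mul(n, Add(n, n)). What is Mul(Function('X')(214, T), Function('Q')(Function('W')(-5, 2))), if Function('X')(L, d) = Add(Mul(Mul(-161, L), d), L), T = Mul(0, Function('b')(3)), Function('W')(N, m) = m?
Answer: 13696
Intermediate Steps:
Function('b')(n) = Mul(2, Pow(n, 2)) (Function('b')(n) = Mul(n, Mul(2, n)) = Mul(2, Pow(n, 2)))
Function('Q')(w) = Mul(32, w) (Function('Q')(w) = Mul(-4, Mul(-4, Add(w, w))) = Mul(-4, Mul(-4, Mul(2, w))) = Mul(-4, Mul(-8, w)) = Mul(32, w))
T = 0 (T = Mul(0, Mul(2, Pow(3, 2))) = Mul(0, Mul(2, 9)) = Mul(0, 18) = 0)
Function('X')(L, d) = Add(L, Mul(-161, L, d)) (Function('X')(L, d) = Add(Mul(-161, L, d), L) = Add(L, Mul(-161, L, d)))
Mul(Function('X')(214, T), Function('Q')(Function('W')(-5, 2))) = Mul(Mul(214, Add(1, Mul(-161, 0))), Mul(32, 2)) = Mul(Mul(214, Add(1, 0)), 64) = Mul(Mul(214, 1), 64) = Mul(214, 64) = 13696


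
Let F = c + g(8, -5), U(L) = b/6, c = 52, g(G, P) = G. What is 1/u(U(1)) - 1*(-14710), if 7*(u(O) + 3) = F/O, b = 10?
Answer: 220657/15 ≈ 14710.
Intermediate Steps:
U(L) = 5/3 (U(L) = 10/6 = 10*(⅙) = 5/3)
F = 60 (F = 52 + 8 = 60)
u(O) = -3 + 60/(7*O) (u(O) = -3 + (60/O)/7 = -3 + 60/(7*O))
1/u(U(1)) - 1*(-14710) = 1/(-3 + 60/(7*(5/3))) - 1*(-14710) = 1/(-3 + (60/7)*(⅗)) + 14710 = 1/(-3 + 36/7) + 14710 = 1/(15/7) + 14710 = 7/15 + 14710 = 220657/15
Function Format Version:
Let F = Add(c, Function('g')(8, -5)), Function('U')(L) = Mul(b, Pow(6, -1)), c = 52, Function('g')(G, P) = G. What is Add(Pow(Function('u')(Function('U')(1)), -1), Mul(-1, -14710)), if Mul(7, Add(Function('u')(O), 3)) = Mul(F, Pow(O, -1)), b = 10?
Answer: Rational(220657, 15) ≈ 14710.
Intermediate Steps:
Function('U')(L) = Rational(5, 3) (Function('U')(L) = Mul(10, Pow(6, -1)) = Mul(10, Rational(1, 6)) = Rational(5, 3))
F = 60 (F = Add(52, 8) = 60)
Function('u')(O) = Add(-3, Mul(Rational(60, 7), Pow(O, -1))) (Function('u')(O) = Add(-3, Mul(Rational(1, 7), Mul(60, Pow(O, -1)))) = Add(-3, Mul(Rational(60, 7), Pow(O, -1))))
Add(Pow(Function('u')(Function('U')(1)), -1), Mul(-1, -14710)) = Add(Pow(Add(-3, Mul(Rational(60, 7), Pow(Rational(5, 3), -1))), -1), Mul(-1, -14710)) = Add(Pow(Add(-3, Mul(Rational(60, 7), Rational(3, 5))), -1), 14710) = Add(Pow(Add(-3, Rational(36, 7)), -1), 14710) = Add(Pow(Rational(15, 7), -1), 14710) = Add(Rational(7, 15), 14710) = Rational(220657, 15)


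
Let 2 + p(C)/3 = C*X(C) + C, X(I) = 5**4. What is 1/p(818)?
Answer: 1/1536198 ≈ 6.5096e-7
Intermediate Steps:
X(I) = 625
p(C) = -6 + 1878*C (p(C) = -6 + 3*(C*625 + C) = -6 + 3*(625*C + C) = -6 + 3*(626*C) = -6 + 1878*C)
1/p(818) = 1/(-6 + 1878*818) = 1/(-6 + 1536204) = 1/1536198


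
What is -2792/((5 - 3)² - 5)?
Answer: 2792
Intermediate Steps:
-2792/((5 - 3)² - 5) = -2792/(2² - 5) = -2792/(4 - 5) = -2792/(-1) = -1*(-2792) = 2792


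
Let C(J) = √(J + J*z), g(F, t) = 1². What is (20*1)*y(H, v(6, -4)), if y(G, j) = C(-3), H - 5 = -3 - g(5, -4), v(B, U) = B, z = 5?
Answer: 60*I*√2 ≈ 84.853*I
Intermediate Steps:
g(F, t) = 1
C(J) = √6*√J (C(J) = √(J + J*5) = √(J + 5*J) = √(6*J) = √6*√J)
H = 1 (H = 5 + (-3 - 1*1) = 5 + (-3 - 1) = 5 - 4 = 1)
y(G, j) = 3*I*√2 (y(G, j) = √6*√(-3) = √6*(I*√3) = 3*I*√2)
(20*1)*y(H, v(6, -4)) = (20*1)*(3*I*√2) = 20*(3*I*√2) = 60*I*√2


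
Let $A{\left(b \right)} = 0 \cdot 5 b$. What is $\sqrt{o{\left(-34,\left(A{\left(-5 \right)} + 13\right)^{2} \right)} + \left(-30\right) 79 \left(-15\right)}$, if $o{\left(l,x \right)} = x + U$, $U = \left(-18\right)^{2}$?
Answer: $\sqrt{36043} \approx 189.85$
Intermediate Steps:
$A{\left(b \right)} = 0$ ($A{\left(b \right)} = 0 b = 0$)
$U = 324$
$o{\left(l,x \right)} = 324 + x$ ($o{\left(l,x \right)} = x + 324 = 324 + x$)
$\sqrt{o{\left(-34,\left(A{\left(-5 \right)} + 13\right)^{2} \right)} + \left(-30\right) 79 \left(-15\right)} = \sqrt{\left(324 + \left(0 + 13\right)^{2}\right) + \left(-30\right) 79 \left(-15\right)} = \sqrt{\left(324 + 13^{2}\right) - -35550} = \sqrt{\left(324 + 169\right) + 35550} = \sqrt{493 + 35550} = \sqrt{36043}$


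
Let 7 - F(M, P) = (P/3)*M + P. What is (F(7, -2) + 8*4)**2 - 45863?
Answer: -393998/9 ≈ -43778.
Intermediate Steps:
F(M, P) = 7 - P - M*P/3 (F(M, P) = 7 - ((P/3)*M + P) = 7 - (M*P/3 + P) = 7 - (P + M*P/3) = 7 + (-P - M*P/3) = 7 - P - M*P/3)
(F(7, -2) + 8*4)**2 - 45863 = ((7 - 1*(-2) - 1/3*7*(-2)) + 8*4)**2 - 45863 = ((7 + 2 + 14/3) + 32)**2 - 45863 = (41/3 + 32)**2 - 45863 = (137/3)**2 - 45863 = 18769/9 - 45863 = -393998/9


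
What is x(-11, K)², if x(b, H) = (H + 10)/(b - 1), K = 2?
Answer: 1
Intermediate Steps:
x(b, H) = (10 + H)/(-1 + b)
x(-11, K)² = ((10 + 2)/(-1 - 11))² = (12/(-12))² = (-1/12*12)² = (-1)² = 1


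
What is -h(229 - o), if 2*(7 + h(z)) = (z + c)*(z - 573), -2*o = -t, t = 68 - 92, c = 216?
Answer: 75869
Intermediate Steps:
t = -24
o = -12 (o = -(-1)*(-24)/2 = -1/2*24 = -12)
h(z) = -7 + (-573 + z)*(216 + z)/2 (h(z) = -7 + ((z + 216)*(z - 573))/2 = -7 + ((216 + z)*(-573 + z))/2 = -7 + ((-573 + z)*(216 + z))/2 = -7 + (-573 + z)*(216 + z)/2)
-h(229 - o) = -(-61891 + (229 - 1*(-12))**2/2 - 357*(229 - 1*(-12))/2) = -(-61891 + (229 + 12)**2/2 - 357*(229 + 12)/2) = -(-61891 + (1/2)*241**2 - 357/2*241) = -(-61891 + (1/2)*58081 - 86037/2) = -(-61891 + 58081/2 - 86037/2) = -1*(-75869) = 75869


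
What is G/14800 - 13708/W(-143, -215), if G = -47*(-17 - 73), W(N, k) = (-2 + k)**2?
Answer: -369193/69691720 ≈ -0.0052975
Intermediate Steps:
G = 4230 (G = -47*(-90) = 4230)
G/14800 - 13708/W(-143, -215) = 4230/14800 - 13708/(-2 - 215)**2 = 4230*(1/14800) - 13708/((-217)**2) = 423/1480 - 13708/47089 = -369193/69691720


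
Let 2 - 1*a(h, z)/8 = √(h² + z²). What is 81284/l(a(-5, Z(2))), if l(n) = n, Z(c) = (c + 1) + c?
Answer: -20321/46 - 101605*√2/92 ≈ -2003.6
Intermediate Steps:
Z(c) = 1 + 2*c (Z(c) = (1 + c) + c = 1 + 2*c)
a(h, z) = 16 - 8*√(h² + z²)
81284/l(a(-5, Z(2))) = 81284/(16 - 8*√((-5)² + (1 + 2*2)²)) = 81284/(16 - 8*√(25 + (1 + 4)²)) = 81284/(16 - 8*√(25 + 5²)) = 81284/(16 - 8*√(25 + 25)) = 81284/(16 - 40*√2)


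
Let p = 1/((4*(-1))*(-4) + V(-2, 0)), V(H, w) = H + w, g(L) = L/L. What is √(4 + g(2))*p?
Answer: √5/14 ≈ 0.15972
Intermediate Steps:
g(L) = 1
p = 1/14 (p = 1/((4*(-1))*(-4) + (-2 + 0)) = 1/(-4*(-4) - 2) = 1/(16 - 2) = 1/14 ≈ 0.071429)
√(4 + g(2))*p = √(4 + 1)*(1/14) = √5*(1/14) = √5/14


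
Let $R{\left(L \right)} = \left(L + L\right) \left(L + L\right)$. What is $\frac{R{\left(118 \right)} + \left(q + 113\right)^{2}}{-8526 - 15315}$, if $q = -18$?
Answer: $- \frac{64721}{23841} \approx -2.7147$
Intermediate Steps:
$R{\left(L \right)} = 4 L^{2}$ ($R{\left(L \right)} = 2 L 2 L = 4 L^{2}$)
$\frac{R{\left(118 \right)} + \left(q + 113\right)^{2}}{-8526 - 15315} = \frac{4 \cdot 118^{2} + \left(-18 + 113\right)^{2}}{-8526 - 15315} = \frac{4 \cdot 13924 + 95^{2}}{-23841} = \left(55696 + 9025\right) \left(- \frac{1}{23841}\right) = 64721 \left(- \frac{1}{23841}\right) = - \frac{64721}{23841}$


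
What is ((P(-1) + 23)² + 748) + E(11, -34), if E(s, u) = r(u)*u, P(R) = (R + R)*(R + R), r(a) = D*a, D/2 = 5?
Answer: 13037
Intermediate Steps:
D = 10 (D = 2*5 = 10)
r(a) = 10*a
P(R) = 4*R² (P(R) = (2*R)*(2*R) = 4*R²)
E(s, u) = 10*u² (E(s, u) = (10*u)*u = 10*u²)
((P(-1) + 23)² + 748) + E(11, -34) = ((4*(-1)² + 23)² + 748) + 10*(-34)² = ((4*1 + 23)² + 748) + 10*1156 = ((4 + 23)² + 748) + 11560 = (27² + 748) + 11560 = (729 + 748) + 11560 = 1477 + 11560 = 13037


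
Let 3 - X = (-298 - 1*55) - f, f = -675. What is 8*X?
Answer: -2552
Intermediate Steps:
X = -319 (X = 3 - ((-298 - 1*55) - 1*(-675)) = 3 - ((-298 - 55) + 675) = 3 - (-353 + 675) = 3 - 1*322 = 3 - 322 = -319)
8*X = 8*(-319) = -2552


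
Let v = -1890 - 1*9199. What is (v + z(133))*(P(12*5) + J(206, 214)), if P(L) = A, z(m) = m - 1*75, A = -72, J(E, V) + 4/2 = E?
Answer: -1456092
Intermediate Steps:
J(E, V) = -2 + E
z(m) = -75 + m (z(m) = m - 75 = -75 + m)
P(L) = -72
v = -11089 (v = -1890 - 9199 = -11089)
(v + z(133))*(P(12*5) + J(206, 214)) = (-11089 + (-75 + 133))*(-72 + (-2 + 206)) = (-11089 + 58)*(-72 + 204) = -11031*132 = -1456092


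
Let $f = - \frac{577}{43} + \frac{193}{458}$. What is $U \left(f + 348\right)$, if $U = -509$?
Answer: $- \frac{3358150405}{19694} \approx -1.7052 \cdot 10^{5}$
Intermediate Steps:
$f = - \frac{255967}{19694}$ ($f = \left(-577\right) \frac{1}{43} + 193 \cdot \frac{1}{458} = - \frac{577}{43} + \frac{193}{458} = - \frac{255967}{19694} \approx -12.997$)
$U \left(f + 348\right) = - 509 \left(- \frac{255967}{19694} + 348\right) = \left(-509\right) \frac{6597545}{19694} = - \frac{3358150405}{19694}$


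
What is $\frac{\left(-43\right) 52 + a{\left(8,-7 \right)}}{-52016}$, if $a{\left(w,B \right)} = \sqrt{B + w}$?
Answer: $\frac{2235}{52016} \approx 0.042968$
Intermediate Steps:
$\frac{\left(-43\right) 52 + a{\left(8,-7 \right)}}{-52016} = \frac{\left(-43\right) 52 + \sqrt{-7 + 8}}{-52016} = \left(-2236 + \sqrt{1}\right) \left(- \frac{1}{52016}\right) = \left(-2236 + 1\right) \left(- \frac{1}{52016}\right) = \left(-2235\right) \left(- \frac{1}{52016}\right) = \frac{2235}{52016}$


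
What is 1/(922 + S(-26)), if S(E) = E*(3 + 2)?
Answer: 1/792 ≈ 0.0012626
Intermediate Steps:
S(E) = 5*E (S(E) = E*5 = 5*E)
1/(922 + S(-26)) = 1/(922 + 5*(-26)) = 1/(922 - 130) = 1/792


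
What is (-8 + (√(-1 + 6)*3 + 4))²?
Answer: 61 - 24*√5 ≈ 7.3344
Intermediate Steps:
(-8 + (√(-1 + 6)*3 + 4))² = (-8 + (√5*3 + 4))² = (-8 + (3*√5 + 4))² = (-8 + (4 + 3*√5))² = (-4 + 3*√5)²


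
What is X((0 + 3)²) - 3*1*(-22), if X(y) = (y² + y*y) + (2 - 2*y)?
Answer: 212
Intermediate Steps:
X(y) = 2 - 2*y + 2*y² (X(y) = (y² + y²) + (2 - 2*y) = 2*y² + (2 - 2*y) = 2 - 2*y + 2*y²)
X((0 + 3)²) - 3*1*(-22) = (2 - 2*(0 + 3)² + 2*((0 + 3)²)²) - 3*1*(-22) = (2 - 2*3² + 2*(3²)²) - 3*(-22) = (2 - 2*9 + 2*9²) - 1*(-66) = (2 - 18 + 2*81) + 66 = (2 - 18 + 162) + 66 = 146 + 66 = 212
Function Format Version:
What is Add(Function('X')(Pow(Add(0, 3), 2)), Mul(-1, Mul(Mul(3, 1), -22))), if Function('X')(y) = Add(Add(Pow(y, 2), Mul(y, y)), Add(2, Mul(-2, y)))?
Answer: 212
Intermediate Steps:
Function('X')(y) = Add(2, Mul(-2, y), Mul(2, Pow(y, 2))) (Function('X')(y) = Add(Add(Pow(y, 2), Pow(y, 2)), Add(2, Mul(-2, y))) = Add(Mul(2, Pow(y, 2)), Add(2, Mul(-2, y))) = Add(2, Mul(-2, y), Mul(2, Pow(y, 2))))
Add(Function('X')(Pow(Add(0, 3), 2)), Mul(-1, Mul(Mul(3, 1), -22))) = Add(Add(2, Mul(-2, Pow(Add(0, 3), 2)), Mul(2, Pow(Pow(Add(0, 3), 2), 2))), Mul(-1, Mul(Mul(3, 1), -22))) = Add(Add(2, Mul(-2, Pow(3, 2)), Mul(2, Pow(Pow(3, 2), 2))), Mul(-1, Mul(3, -22))) = Add(Add(2, Mul(-2, 9), Mul(2, Pow(9, 2))), Mul(-1, -66)) = Add(Add(2, -18, Mul(2, 81)), 66) = Add(Add(2, -18, 162), 66) = Add(146, 66) = 212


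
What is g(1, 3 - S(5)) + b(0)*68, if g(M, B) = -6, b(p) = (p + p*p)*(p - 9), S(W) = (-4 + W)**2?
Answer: -6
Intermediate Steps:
b(p) = (-9 + p)*(p + p**2) (b(p) = (p + p**2)*(-9 + p) = (-9 + p)*(p + p**2))
g(1, 3 - S(5)) + b(0)*68 = -6 + (0*(-9 + 0**2 - 8*0))*68 = -6 + (0*(-9 + 0 + 0))*68 = -6 + (0*(-9))*68 = -6 + 0*68 = -6 + 0 = -6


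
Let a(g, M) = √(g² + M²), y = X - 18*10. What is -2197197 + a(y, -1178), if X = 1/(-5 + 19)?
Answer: -2197197 + 5*√11133257/14 ≈ -2.1960e+6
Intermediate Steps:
X = 1/14 ≈ 0.071429
y = -2519/14 (y = 1/14 - 18*10 = 1/14 - 180 = -2519/14 ≈ -179.93)
a(g, M) = √(M² + g²)
-2197197 + a(y, -1178) = -2197197 + √((-1178)² + (-2519/14)²) = -2197197 + √(1387684 + 6345361/196) = -2197197 + √(278331425/196) = -2197197 + 5*√11133257/14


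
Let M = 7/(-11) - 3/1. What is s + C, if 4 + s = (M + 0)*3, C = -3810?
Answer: -42074/11 ≈ -3824.9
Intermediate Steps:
M = -40/11 (M = 7*(-1/11) - 3*1 = -7/11 - 3 = -40/11 ≈ -3.6364)
s = -164/11 (s = -4 + (-40/11 + 0)*3 = -4 - 40/11*3 = -4 - 120/11 = -164/11 ≈ -14.909)
s + C = -164/11 - 3810 = -42074/11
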